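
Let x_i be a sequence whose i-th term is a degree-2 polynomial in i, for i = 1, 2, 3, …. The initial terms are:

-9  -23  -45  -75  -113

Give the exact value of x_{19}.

-1485

1st diffs: -14, -22, -30, -38.
2nd diffs: -8, -8, -8 (constant).
Newton forward-difference form: x_i = -9 + (-14)·C(i-1,1) + (-8)·C(i-1,2).
At i = 19: i-1 = 18, so x_{19} = -9 - 252 - 1224 = -1485.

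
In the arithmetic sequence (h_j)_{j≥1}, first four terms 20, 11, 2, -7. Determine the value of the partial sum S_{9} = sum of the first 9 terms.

Common difference d = -9.
h_j = 20 + (j - 1)·(-9).
h_9 = -52; S = 9·(20 + (-52))/2 = -144.

-144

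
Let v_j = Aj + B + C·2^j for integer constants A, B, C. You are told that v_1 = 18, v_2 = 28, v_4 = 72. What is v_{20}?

The three given values yield: A + B + 2C = 18; 2A + B + 4C = 28; 4A + B + 16C = 72.
Subtracting the first from the second: A + 2C = 10.
Subtracting the second from the third: 2A + 12C = 44.
Solving: C = 3, A = 4, then B = 8.
So v_j = 4·j + 8 + 3·2^j; at j=20 this is 3145816.

3145816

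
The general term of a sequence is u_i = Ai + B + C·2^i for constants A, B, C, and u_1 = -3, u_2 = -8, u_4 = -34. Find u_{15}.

-65549

The three given values yield: A + B + 2C = -3; 2A + B + 4C = -8; 4A + B + 16C = -34.
Subtracting the first from the second: A + 2C = -5.
Subtracting the second from the third: 2A + 12C = -26.
Solving: C = -2, A = -1, then B = 2.
Therefore u_{15} = -15 + 2 + (-2)·32768 = -65549.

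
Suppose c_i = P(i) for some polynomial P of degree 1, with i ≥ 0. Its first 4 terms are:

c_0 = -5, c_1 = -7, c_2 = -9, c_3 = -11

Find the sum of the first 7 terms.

-77

1st diffs: -2, -2, -2 (constant).
So c_i = -2i - 5.
Continuing: -13, -15, -17.
Summing i = 0..6 (7 terms) gives -77.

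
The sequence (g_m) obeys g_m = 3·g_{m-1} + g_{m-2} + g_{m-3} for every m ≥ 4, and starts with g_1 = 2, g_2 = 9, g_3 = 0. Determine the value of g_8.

1571

Compute successive terms:
g_4 = 11  g_5 = 42  g_6 = 137  g_7 = 464  g_8 = 1571.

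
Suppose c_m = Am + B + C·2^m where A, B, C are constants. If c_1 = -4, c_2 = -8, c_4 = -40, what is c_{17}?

At m = 1, 2, 4: A + B + 2C = -4; 2A + B + 4C = -8; 4A + B + 16C = -40.
Subtracting the first from the second: A + 2C = -4.
Subtracting the second from the third: 2A + 12C = -32.
Solving: C = -3, A = 2, then B = 0.
So c_m = 2·m + 0 + (-3)·2^m; at m=17 this is -393182.

-393182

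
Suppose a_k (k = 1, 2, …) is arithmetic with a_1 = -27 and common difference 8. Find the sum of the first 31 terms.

a_k = -27 + (k - 1)·8.
a_{31} = 213; S = 31·(-27 + 213)/2 = 2883.

2883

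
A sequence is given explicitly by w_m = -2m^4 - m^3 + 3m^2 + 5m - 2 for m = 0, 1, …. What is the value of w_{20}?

-326702

w_{20} = -2·20^4 - 1·20^3 + 3·20^2 + 5·20 - 2 = -326702.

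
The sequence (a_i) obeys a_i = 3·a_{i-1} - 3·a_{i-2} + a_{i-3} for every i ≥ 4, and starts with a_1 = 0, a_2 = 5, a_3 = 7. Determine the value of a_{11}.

a_4 = 6; a_5 = 2; a_6 = -5; a_7 = -15; a_8 = -28; a_9 = -44; a_{10} = -63; a_{11} = -85.

-85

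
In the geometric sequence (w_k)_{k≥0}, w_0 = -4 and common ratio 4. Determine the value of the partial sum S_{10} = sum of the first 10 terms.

w_k = (-4)·4^(k-0).
S = (-4)·(4^10 - 1)/(4 - 1) = (-4)·(1048576 - 1)/(3) = -1398100.

-1398100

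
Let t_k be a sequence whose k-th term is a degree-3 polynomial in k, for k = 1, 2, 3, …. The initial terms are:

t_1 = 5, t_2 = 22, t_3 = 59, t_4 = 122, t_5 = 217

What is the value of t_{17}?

1st diffs: 17, 37, 63, 95.
2nd diffs: 20, 26, 32.
3rd diffs: 6, 6 (constant).
So t_k = k^3 + 4k^2 - 2k + 2.
Evaluating at k = 17 gives t_{17} = 6037.

6037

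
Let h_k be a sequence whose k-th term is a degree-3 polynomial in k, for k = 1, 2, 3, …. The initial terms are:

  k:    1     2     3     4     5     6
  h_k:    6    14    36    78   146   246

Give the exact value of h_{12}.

1st diffs: 8, 22, 42, 68, 100.
2nd diffs: 14, 20, 26, 32.
3rd diffs: 6, 6, 6 (constant).
Newton forward-difference form: h_k = 6 + 8·C(k-1,1) + 14·C(k-1,2) + 6·C(k-1,3).
At k = 12: k-1 = 11, so h_{12} = 6 + 88 + 770 + 990 = 1854.

1854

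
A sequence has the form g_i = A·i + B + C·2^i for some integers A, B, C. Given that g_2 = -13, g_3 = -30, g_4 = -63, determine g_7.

At i = 2, 3, 4: 2A + B + 4C = -13; 3A + B + 8C = -30; 4A + B + 16C = -63.
Subtracting the first from the second: A + 4C = -17.
Subtracting the second from the third: A + 8C = -33.
Solving: C = -4, A = -1, then B = 5.
Hence g_7 = -1·7 + 5 + (-4)·128 = -514.

-514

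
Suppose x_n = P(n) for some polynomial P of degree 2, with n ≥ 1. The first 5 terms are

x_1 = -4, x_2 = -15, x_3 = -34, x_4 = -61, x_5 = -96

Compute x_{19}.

1st diffs: -11, -19, -27, -35.
2nd diffs: -8, -8, -8 (constant).
Newton forward-difference form: x_n = -4 + (-11)·C(n-1,1) + (-8)·C(n-1,2).
At n = 19: n-1 = 18, so x_{19} = -4 - 198 - 1224 = -1426.

-1426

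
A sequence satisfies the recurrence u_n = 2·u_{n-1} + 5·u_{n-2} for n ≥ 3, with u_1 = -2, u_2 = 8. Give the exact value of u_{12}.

856932

Applying the relation repeatedly:
u_3 = 6;  u_4 = 52;  u_5 = 134;  u_6 = 528;  u_7 = 1726;  u_8 = 6092;  u_9 = 20814;  u_{10} = 72088;  u_{11} = 248246;  u_{12} = 856932.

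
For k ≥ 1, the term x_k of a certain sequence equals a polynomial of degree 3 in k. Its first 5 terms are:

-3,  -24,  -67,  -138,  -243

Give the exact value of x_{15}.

1st diffs: -21, -43, -71, -105.
2nd diffs: -22, -28, -34.
3rd diffs: -6, -6 (constant).
Newton forward-difference form: x_k = -3 + (-21)·C(k-1,1) + (-22)·C(k-1,2) + (-6)·C(k-1,3).
At k = 15: k-1 = 14, so x_{15} = -3 - 294 - 2002 - 2184 = -4483.

-4483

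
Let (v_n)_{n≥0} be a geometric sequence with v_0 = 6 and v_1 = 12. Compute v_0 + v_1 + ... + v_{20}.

12582906

Common ratio r = 2.
v_n = 6·2^(n-0).
S = 6·(2^21 - 1)/(2 - 1) = 6·(2097152 - 1)/(1) = 12582906.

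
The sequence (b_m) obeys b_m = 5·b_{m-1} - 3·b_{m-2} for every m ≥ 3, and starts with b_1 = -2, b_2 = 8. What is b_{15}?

Iterate the recurrence:
b_3 = 46; b_4 = 206; b_5 = 892; …; b_{12} = 24385706; b_{13} = 104926222; b_{14} = 451473992; b_{15} = 1942591294.

1942591294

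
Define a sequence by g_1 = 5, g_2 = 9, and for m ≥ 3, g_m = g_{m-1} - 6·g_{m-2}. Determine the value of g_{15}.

1549059

Compute successive terms:
g_3 = -21;  g_4 = -75;  g_5 = 51;  …;  g_{12} = -40539;  g_{13} = -261165;  g_{14} = -17931;  g_{15} = 1549059.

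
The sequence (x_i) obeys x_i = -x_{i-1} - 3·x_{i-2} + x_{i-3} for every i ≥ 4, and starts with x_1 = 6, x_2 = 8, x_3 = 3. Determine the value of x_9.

x_4 = -21  x_5 = 20  x_6 = 46  x_7 = -127  x_8 = 9  x_9 = 418.

418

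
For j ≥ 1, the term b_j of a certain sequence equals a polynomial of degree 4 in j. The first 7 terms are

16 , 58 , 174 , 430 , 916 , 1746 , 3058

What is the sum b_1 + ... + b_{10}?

30838

1st diffs: 42, 116, 256, 486, 830, 1312.
2nd diffs: 74, 140, 230, 344, 482.
3rd diffs: 66, 90, 114, 138.
4th diffs: 24, 24, 24 (constant).
Newton forward-difference form: b_j = 16 + 42·C(j-1,1) + 74·C(j-1,2) + 66·C(j-1,3) + 24·C(j-1,4).
Continuing: 5014, 7800, 11626.
Summing j = 1..10 (10 terms) gives 30838.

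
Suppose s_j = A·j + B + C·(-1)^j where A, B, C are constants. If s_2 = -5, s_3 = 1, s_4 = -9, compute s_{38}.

-77

Plug in j = 2, 3, 4: 2A + B + C = -5; 3A + B - C = 1; 4A + B + C = -9.
Subtracting the first from the second: A - 2C = 6.
Subtracting the second from the third: A + 2C = -10.
Solving: C = -4, A = -2, then B = 3.
Hence s_{38} = -2·38 + 3 + (-4)·1 = -77.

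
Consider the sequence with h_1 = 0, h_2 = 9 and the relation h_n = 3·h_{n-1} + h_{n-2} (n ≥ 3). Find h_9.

Compute successive terms:
h_3 = 27;  h_4 = 90;  h_5 = 297;  h_6 = 981;  h_7 = 3240;  h_8 = 10701;  h_9 = 35343.

35343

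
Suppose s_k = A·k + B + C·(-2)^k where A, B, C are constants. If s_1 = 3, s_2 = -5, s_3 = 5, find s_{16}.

-65565

At k = 1, 2, 3: A + B - 2C = 3; 2A + B + 4C = -5; 3A + B - 8C = 5.
Subtracting the first from the second: A + 6C = -8.
Subtracting the second from the third: A - 12C = 10.
Solving: C = -1, A = -2, then B = 3.
Therefore s_{16} = -32 + 3 + (-1)·65536 = -65565.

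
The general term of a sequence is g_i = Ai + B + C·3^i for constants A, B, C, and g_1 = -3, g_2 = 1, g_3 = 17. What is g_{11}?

177121

Plug in i = 1, 2, 3: A + B + 3C = -3; 2A + B + 9C = 1; 3A + B + 27C = 17.
Subtracting the first from the second: A + 6C = 4.
Subtracting the second from the third: A + 18C = 16.
Solving: C = 1, A = -2, then B = -4.
So g_i = -2·i + (-4) + 1·3^i; at i=11 this is 177121.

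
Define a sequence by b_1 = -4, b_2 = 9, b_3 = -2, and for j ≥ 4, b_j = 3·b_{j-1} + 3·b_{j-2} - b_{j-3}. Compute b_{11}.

180990

Step forward from the initial values:
b_4 = 25; b_5 = 60; b_6 = 257; b_7 = 926; b_8 = 3489; b_9 = 12988; b_{10} = 48505; b_{11} = 180990.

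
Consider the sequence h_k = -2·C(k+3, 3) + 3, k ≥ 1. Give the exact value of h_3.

-37

C(6, 3) = 20, so h_3 = -37.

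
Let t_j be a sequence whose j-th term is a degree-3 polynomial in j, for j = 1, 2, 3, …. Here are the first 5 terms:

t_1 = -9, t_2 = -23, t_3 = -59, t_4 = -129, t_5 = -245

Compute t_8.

1st diffs: -14, -36, -70, -116.
2nd diffs: -22, -34, -46.
3rd diffs: -12, -12 (constant).
So t_j = -2j^3 + j^2 - 3j - 5.
Evaluating at j = 8 gives t_8 = -989.

-989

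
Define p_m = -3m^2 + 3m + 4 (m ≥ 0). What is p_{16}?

-716

p_{16} = -3·16^2 + 3·16 + 4 = -716.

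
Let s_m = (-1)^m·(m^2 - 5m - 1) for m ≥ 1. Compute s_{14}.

(-1)^14 = 1; m^2 - 5m - 1 at m=14 is 125; so s_{14} = 125.

125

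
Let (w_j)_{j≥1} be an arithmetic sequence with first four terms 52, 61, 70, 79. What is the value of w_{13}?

160

Common difference d = 9.
w_j = 52 + (j - 1)·9.
w_{13} = 52 + 12·9 = 160.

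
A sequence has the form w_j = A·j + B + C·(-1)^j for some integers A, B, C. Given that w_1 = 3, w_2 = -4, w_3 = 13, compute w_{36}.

166

Plug in j = 1, 2, 3: A + B - C = 3; 2A + B + C = -4; 3A + B - C = 13.
Subtracting the first from the second: A + 2C = -7.
Subtracting the second from the third: A - 2C = 17.
Solving: C = -6, A = 5, then B = -8.
Therefore w_{36} = 180 + (-8) + (-6)·1 = 166.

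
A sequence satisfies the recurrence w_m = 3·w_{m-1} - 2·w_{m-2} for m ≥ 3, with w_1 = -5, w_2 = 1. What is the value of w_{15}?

Iterate the recurrence:
w_3 = 13;  w_4 = 37;  w_5 = 85;  …;  w_{12} = 12277;  w_{13} = 24565;  w_{14} = 49141;  w_{15} = 98293.
(Characteristic roots are 2 and 1.)

98293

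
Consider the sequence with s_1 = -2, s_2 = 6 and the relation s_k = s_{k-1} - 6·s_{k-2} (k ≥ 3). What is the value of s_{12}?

64782

Compute successive terms:
s_3 = 18; s_4 = -18; s_5 = -126; s_6 = -18; s_7 = 738; s_8 = 846; s_9 = -3582; s_{10} = -8658; s_{11} = 12834; s_{12} = 64782.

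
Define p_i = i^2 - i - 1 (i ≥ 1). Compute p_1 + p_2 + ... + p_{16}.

Over i = 1..16: Σi = 136, Σi² = 1496.
Total = (1)·1496 + (-1)·136 + (-1)·16 = 1344.

1344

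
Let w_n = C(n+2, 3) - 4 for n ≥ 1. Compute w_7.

80

C(9, 3) = 84, so w_7 = 80.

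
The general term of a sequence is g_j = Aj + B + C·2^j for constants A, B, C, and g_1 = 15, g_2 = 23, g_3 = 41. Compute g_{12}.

Plug in j = 1, 2, 3: A + B + 2C = 15; 2A + B + 4C = 23; 3A + B + 8C = 41.
Subtracting the first from the second: A + 2C = 8.
Subtracting the second from the third: A + 4C = 18.
Solving: C = 5, A = -2, then B = 7.
Therefore g_{12} = -24 + 7 + 5·4096 = 20463.

20463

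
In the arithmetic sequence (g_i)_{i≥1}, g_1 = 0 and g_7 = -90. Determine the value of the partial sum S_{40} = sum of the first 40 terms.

-11700

Common difference d = (-90 - 0) / (7 - 1) = -15.
g_i = 0 + (i - 1)·(-15).
g_{40} = -585; S = 40·(0 + (-585))/2 = -11700.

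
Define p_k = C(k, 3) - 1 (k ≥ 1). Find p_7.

34

C(7, 3) = 35, so p_7 = 34.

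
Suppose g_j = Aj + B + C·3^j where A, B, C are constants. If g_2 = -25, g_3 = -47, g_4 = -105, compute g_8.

-6601

Plug in j = 2, 3, 4: 2A + B + 9C = -25; 3A + B + 27C = -47; 4A + B + 81C = -105.
Subtracting the first from the second: A + 18C = -22.
Subtracting the second from the third: A + 54C = -58.
Solving: C = -1, A = -4, then B = -8.
So g_j = -4·j + (-8) + (-1)·3^j; at j=8 this is -6601.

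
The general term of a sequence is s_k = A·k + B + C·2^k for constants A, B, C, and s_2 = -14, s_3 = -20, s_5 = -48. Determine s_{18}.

-262186

Write the equations: 2A + B + 4C = -14; 3A + B + 8C = -20; 5A + B + 32C = -48.
Subtracting the first from the second: A + 4C = -6.
Subtracting the second from the third: 2A + 24C = -28.
Solving: C = -1, A = -2, then B = -6.
Hence s_{18} = -2·18 + (-6) + (-1)·262144 = -262186.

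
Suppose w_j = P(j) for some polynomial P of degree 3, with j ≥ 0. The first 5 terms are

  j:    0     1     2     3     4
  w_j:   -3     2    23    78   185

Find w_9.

1st diffs: 5, 21, 55, 107.
2nd diffs: 16, 34, 52.
3rd diffs: 18, 18 (constant).
Newton forward-difference form: w_j = -3 + 5·C(j,1) + 16·C(j,2) + 18·C(j,3).
At j = 9: j = 9, so w_9 = -3 + 45 + 576 + 1512 = 2130.

2130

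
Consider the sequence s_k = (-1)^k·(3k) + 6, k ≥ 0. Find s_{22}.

72

(-1)^22 = 1; 3k at k=22 is 66; so s_{22} = 72.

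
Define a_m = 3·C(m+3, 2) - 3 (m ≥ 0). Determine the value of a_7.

C(10, 2) = 45, so a_7 = 132.

132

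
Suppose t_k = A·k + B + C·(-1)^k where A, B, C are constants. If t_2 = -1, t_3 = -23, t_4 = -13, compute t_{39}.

At k = 2, 3, 4: 2A + B + C = -1; 3A + B - C = -23; 4A + B + C = -13.
Subtracting the first from the second: A - 2C = -22.
Subtracting the second from the third: A + 2C = 10.
Solving: C = 8, A = -6, then B = 3.
Hence t_{39} = -6·39 + 3 + 8·(-1) = -239.

-239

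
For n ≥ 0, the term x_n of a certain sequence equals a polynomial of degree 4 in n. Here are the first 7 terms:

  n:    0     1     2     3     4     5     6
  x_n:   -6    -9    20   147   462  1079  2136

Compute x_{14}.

1st diffs: -3, 29, 127, 315, 617, 1057.
2nd diffs: 32, 98, 188, 302, 440.
3rd diffs: 66, 90, 114, 138.
4th diffs: 24, 24, 24 (constant).
So x_n = n^4 + 5n^3 - 6n^2 - 3n - 6.
Evaluating at n = 14 gives x_{14} = 50912.

50912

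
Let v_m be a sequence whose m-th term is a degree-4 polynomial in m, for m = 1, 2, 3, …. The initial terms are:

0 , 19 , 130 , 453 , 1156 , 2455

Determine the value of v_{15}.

1st diffs: 19, 111, 323, 703, 1299.
2nd diffs: 92, 212, 380, 596.
3rd diffs: 120, 168, 216.
4th diffs: 48, 48 (constant).
Newton forward-difference form: v_m = 19·C(m-1,1) + 92·C(m-1,2) + 120·C(m-1,3) + 48·C(m-1,4).
At m = 15: m-1 = 14, so v_{15} = 266 + 8372 + 43680 + 48048 = 100366.

100366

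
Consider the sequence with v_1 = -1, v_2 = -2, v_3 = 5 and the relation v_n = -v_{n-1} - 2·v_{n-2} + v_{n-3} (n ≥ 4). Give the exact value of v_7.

Step forward from the initial values:
v_4 = -2; v_5 = -10; v_6 = 19; v_7 = -1.

-1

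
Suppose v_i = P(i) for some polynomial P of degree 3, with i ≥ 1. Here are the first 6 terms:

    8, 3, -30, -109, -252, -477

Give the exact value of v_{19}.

-19054

1st diffs: -5, -33, -79, -143, -225.
2nd diffs: -28, -46, -64, -82.
3rd diffs: -18, -18, -18 (constant).
Newton forward-difference form: v_i = 8 + (-5)·C(i-1,1) + (-28)·C(i-1,2) + (-18)·C(i-1,3).
At i = 19: i-1 = 18, so v_{19} = 8 - 90 - 4284 - 14688 = -19054.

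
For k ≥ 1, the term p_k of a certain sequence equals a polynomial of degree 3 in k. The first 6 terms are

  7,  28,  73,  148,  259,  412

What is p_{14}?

3868

1st diffs: 21, 45, 75, 111, 153.
2nd diffs: 24, 30, 36, 42.
3rd diffs: 6, 6, 6 (constant).
Newton forward-difference form: p_k = 7 + 21·C(k-1,1) + 24·C(k-1,2) + 6·C(k-1,3).
At k = 14: k-1 = 13, so p_{14} = 7 + 273 + 1872 + 1716 = 3868.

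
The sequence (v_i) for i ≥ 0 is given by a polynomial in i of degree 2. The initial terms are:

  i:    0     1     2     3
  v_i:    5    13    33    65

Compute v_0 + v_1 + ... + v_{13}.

5166

1st diffs: 8, 20, 32.
2nd diffs: 12, 12 (constant).
Newton forward-difference form: v_i = 5 + 8·C(i,1) + 12·C(i,2).
Continuing: …, 109, 165, 233, 313, …, v_{13} = 1045.
Summing i = 0..13 (14 terms) gives 5166.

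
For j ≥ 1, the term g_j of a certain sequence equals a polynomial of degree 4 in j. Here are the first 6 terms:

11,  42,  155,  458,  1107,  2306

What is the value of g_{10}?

18362

1st diffs: 31, 113, 303, 649, 1199.
2nd diffs: 82, 190, 346, 550.
3rd diffs: 108, 156, 204.
4th diffs: 48, 48 (constant).
Newton forward-difference form: g_j = 11 + 31·C(j-1,1) + 82·C(j-1,2) + 108·C(j-1,3) + 48·C(j-1,4).
At j = 10: j-1 = 9, so g_{10} = 11 + 279 + 2952 + 9072 + 6048 = 18362.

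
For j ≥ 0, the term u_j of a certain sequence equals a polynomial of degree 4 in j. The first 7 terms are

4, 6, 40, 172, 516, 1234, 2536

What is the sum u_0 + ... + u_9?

1st diffs: 2, 34, 132, 344, 718, 1302.
2nd diffs: 32, 98, 212, 374, 584.
3rd diffs: 66, 114, 162, 210.
4th diffs: 48, 48, 48 (constant).
So u_j = 2j^4 - j^3 + 5j^2 - 4j + 4.
Continuing: 4680, 7972, 12766.
Summing j = 0..9 (10 terms) gives 29926.

29926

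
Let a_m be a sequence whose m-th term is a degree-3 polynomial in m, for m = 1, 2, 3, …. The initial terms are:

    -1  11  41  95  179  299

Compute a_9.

935

1st diffs: 12, 30, 54, 84, 120.
2nd diffs: 18, 24, 30, 36.
3rd diffs: 6, 6, 6 (constant).
Newton forward-difference form: a_m = -1 + 12·C(m-1,1) + 18·C(m-1,2) + 6·C(m-1,3).
At m = 9: m-1 = 8, so a_9 = -1 + 96 + 504 + 336 = 935.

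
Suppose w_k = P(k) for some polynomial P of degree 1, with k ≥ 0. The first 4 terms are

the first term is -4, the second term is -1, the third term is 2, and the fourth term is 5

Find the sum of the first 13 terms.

1st diffs: 3, 3, 3 (constant).
So w_k = 3k - 4.
Continuing: …, 8, 11, 14, 17, …, w_{12} = 32.
Summing k = 0..12 (13 terms) gives 182.

182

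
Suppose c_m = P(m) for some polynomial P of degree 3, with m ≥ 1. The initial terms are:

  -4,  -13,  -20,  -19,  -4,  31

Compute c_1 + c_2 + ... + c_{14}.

1st diffs: -9, -7, 1, 15, 35.
2nd diffs: 2, 8, 14, 20.
3rd diffs: 6, 6, 6 (constant).
Newton forward-difference form: c_m = -4 + (-9)·C(m-1,1) + 2·C(m-1,2) + 6·C(m-1,3).
Continuing: …, 92, 185, 316, 491, …, c_{14} = 1751.
Summing m = 1..14 (14 terms) gives 5859.

5859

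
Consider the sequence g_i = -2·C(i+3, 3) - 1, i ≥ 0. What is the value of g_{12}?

-911

C(15, 3) = 455, so g_{12} = -911.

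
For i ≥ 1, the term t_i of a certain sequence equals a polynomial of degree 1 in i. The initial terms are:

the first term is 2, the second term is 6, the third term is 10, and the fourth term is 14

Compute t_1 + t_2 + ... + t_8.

128

1st diffs: 4, 4, 4 (constant).
So t_i = 4i - 2.
Continuing: 18, 22, 26, 30.
Summing i = 1..8 (8 terms) gives 128.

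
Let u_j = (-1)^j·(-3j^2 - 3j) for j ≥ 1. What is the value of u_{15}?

(-1)^15 = -1; -3j^2 - 3j at j=15 is -720; so u_{15} = 720.

720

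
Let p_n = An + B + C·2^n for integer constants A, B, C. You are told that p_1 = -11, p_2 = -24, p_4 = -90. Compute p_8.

-1302

Write the equations: A + B + 2C = -11; 2A + B + 4C = -24; 4A + B + 16C = -90.
Subtracting the first from the second: A + 2C = -13.
Subtracting the second from the third: 2A + 12C = -66.
Solving: C = -5, A = -3, then B = 2.
Therefore p_8 = -24 + 2 + (-5)·256 = -1302.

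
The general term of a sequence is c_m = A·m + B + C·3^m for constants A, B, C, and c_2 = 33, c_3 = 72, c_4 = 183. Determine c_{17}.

258280386

At m = 2, 3, 4: 2A + B + 9C = 33; 3A + B + 27C = 72; 4A + B + 81C = 183.
Subtracting the first from the second: A + 18C = 39.
Subtracting the second from the third: A + 54C = 111.
Solving: C = 2, A = 3, then B = 9.
Hence c_{17} = 3·17 + 9 + 2·129140163 = 258280386.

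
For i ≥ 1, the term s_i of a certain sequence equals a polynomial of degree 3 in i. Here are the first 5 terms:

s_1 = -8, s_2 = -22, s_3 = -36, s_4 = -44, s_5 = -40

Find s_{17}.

1st diffs: -14, -14, -8, 4.
2nd diffs: 0, 6, 12.
3rd diffs: 6, 6 (constant).
Newton forward-difference form: s_i = -8 + (-14)·C(i-1,1) + 6·C(i-1,3).
At i = 17: i-1 = 16, so s_{17} = -8 - 224 + 3360 = 3128.

3128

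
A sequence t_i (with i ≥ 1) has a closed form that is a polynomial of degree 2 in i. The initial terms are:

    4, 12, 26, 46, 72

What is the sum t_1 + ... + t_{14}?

1st diffs: 8, 14, 20, 26.
2nd diffs: 6, 6, 6 (constant).
Newton forward-difference form: t_i = 4 + 8·C(i-1,1) + 6·C(i-1,2).
Continuing: …, 104, 142, 186, 236, …, t_{14} = 576.
Summing i = 1..14 (14 terms) gives 2968.

2968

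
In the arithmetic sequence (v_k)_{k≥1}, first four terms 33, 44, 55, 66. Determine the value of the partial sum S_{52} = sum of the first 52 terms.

16302

Common difference d = 11.
v_k = 33 + (k - 1)·11.
v_{52} = 594; S = 52·(33 + 594)/2 = 16302.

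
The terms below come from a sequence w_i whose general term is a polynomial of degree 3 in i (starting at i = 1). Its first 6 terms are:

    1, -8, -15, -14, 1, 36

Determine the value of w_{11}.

1st diffs: -9, -7, 1, 15, 35.
2nd diffs: 2, 8, 14, 20.
3rd diffs: 6, 6, 6 (constant).
Newton forward-difference form: w_i = 1 + (-9)·C(i-1,1) + 2·C(i-1,2) + 6·C(i-1,3).
At i = 11: i-1 = 10, so w_{11} = 1 - 90 + 90 + 720 = 721.

721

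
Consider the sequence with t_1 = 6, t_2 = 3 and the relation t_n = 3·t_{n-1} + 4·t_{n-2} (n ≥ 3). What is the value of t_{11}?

1887441

Applying the relation repeatedly:
t_3 = 33, t_4 = 111, t_5 = 465, t_6 = 1839, t_7 = 7377, t_8 = 29487, t_9 = 117969, t_{10} = 471855, t_{11} = 1887441.
(Characteristic roots are 4 and -1.)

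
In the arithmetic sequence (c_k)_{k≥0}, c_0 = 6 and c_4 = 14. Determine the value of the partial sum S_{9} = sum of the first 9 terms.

126

Common difference d = (14 - 6) / (4 - 0) = 2.
c_k = 6 + (k - 0)·2.
c_8 = 22; S = 9·(6 + 22)/2 = 126.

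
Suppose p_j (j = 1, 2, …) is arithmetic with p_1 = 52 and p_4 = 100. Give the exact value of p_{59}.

980

Common difference d = (100 - 52) / (4 - 1) = 16.
p_j = 52 + (j - 1)·16.
p_{59} = 52 + 58·16 = 980.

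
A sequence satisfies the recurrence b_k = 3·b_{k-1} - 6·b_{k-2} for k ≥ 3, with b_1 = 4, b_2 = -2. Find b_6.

b_3 = -30, b_4 = -78, b_5 = -54, b_6 = 306.

306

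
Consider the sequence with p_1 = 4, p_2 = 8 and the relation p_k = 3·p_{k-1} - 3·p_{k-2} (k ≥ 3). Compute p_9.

-324

Compute successive terms:
p_3 = 12  p_4 = 12  p_5 = 0  p_6 = -36  p_7 = -108  p_8 = -216  p_9 = -324.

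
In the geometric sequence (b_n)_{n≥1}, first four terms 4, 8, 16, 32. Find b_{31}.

Common ratio r = 2.
b_n = 4·2^(n-1).
b_{31} = 4·2^30 = 4294967296.

4294967296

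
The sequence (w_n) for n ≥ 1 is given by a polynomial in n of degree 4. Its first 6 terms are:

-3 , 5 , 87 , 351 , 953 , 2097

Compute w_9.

11541

1st diffs: 8, 82, 264, 602, 1144.
2nd diffs: 74, 182, 338, 542.
3rd diffs: 108, 156, 204.
4th diffs: 48, 48 (constant).
Newton forward-difference form: w_n = -3 + 8·C(n-1,1) + 74·C(n-1,2) + 108·C(n-1,3) + 48·C(n-1,4).
At n = 9: n-1 = 8, so w_9 = -3 + 64 + 2072 + 6048 + 3360 = 11541.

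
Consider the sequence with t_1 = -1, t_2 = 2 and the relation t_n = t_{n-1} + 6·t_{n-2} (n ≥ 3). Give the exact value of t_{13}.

t_3 = -4, t_4 = 8, t_5 = -16, …, t_{10} = 512, t_{11} = -1024, t_{12} = 2048, t_{13} = -4096.
(Characteristic roots are 3 and -2.)

-4096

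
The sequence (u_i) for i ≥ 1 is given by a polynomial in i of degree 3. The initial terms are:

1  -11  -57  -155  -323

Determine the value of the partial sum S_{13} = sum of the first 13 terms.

-23517

1st diffs: -12, -46, -98, -168.
2nd diffs: -34, -52, -70.
3rd diffs: -18, -18 (constant).
Newton forward-difference form: u_i = 1 + (-12)·C(i-1,1) + (-34)·C(i-1,2) + (-18)·C(i-1,3).
Continuing: …, -579, -941, -1427, -2055, …, u_{13} = -6347.
Summing i = 1..13 (13 terms) gives -23517.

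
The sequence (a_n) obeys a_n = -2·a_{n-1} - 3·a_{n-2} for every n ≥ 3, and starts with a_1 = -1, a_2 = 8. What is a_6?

-76

Applying the relation repeatedly:
a_3 = -13  a_4 = 2  a_5 = 35  a_6 = -76.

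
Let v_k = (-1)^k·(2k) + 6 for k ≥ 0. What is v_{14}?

34

(-1)^14 = 1; 2k at k=14 is 28; so v_{14} = 34.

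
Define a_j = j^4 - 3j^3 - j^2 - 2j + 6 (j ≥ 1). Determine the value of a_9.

a_9 = 1·9^4 - 3·9^3 - 1·9^2 - 2·9 + 6 = 4281.

4281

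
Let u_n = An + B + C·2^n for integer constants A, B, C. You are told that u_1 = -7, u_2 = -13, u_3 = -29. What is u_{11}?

At n = 1, 2, 3: A + B + 2C = -7; 2A + B + 4C = -13; 3A + B + 8C = -29.
Subtracting the first from the second: A + 2C = -6.
Subtracting the second from the third: A + 4C = -16.
Solving: C = -5, A = 4, then B = -1.
Hence u_{11} = 4·11 + (-1) + (-5)·2048 = -10197.

-10197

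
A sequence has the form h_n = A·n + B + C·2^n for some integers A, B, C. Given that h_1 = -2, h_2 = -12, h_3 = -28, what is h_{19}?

-1572932

At n = 1, 2, 3: A + B + 2C = -2; 2A + B + 4C = -12; 3A + B + 8C = -28.
Subtracting the first from the second: A + 2C = -10.
Subtracting the second from the third: A + 4C = -16.
Solving: C = -3, A = -4, then B = 8.
So h_n = -4·n + 8 + (-3)·2^n; at n=19 this is -1572932.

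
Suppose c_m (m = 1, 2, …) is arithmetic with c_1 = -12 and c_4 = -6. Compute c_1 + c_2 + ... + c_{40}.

1080

Common difference d = (-6 - (-12)) / (4 - 1) = 2.
c_m = -12 + (m - 1)·2.
c_{40} = 66; S = 40·(-12 + 66)/2 = 1080.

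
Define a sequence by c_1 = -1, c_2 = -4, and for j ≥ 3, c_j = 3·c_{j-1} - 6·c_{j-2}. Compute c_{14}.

10206

Iterate the recurrence:
c_3 = -6; c_4 = 6; c_5 = 54; …; c_{11} = 4374; c_{12} = 29646; c_{13} = 62694; c_{14} = 10206.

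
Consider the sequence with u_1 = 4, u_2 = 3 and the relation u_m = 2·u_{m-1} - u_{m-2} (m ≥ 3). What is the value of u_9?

-4

Compute successive terms:
u_3 = 2, u_4 = 1, u_5 = 0, u_6 = -1, u_7 = -2, u_8 = -3, u_9 = -4.
(Characteristic roots are 1 and 1.)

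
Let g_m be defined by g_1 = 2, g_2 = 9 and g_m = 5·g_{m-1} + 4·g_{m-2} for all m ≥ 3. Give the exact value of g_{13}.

Applying the relation repeatedly:
g_3 = 53; g_4 = 301; g_5 = 1717; …; g_{10} = 10344669; g_{11} = 58980773; g_{12} = 336282541; g_{13} = 1917335797.

1917335797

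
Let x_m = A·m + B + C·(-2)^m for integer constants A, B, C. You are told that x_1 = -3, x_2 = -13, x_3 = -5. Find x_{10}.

-1065

Write the equations: A + B - 2C = -3; 2A + B + 4C = -13; 3A + B - 8C = -5.
Subtracting the first from the second: A + 6C = -10.
Subtracting the second from the third: A - 12C = 8.
Solving: C = -1, A = -4, then B = -1.
So x_m = -4·m + (-1) + (-1)·(-2)^m; at m=10 this is -1065.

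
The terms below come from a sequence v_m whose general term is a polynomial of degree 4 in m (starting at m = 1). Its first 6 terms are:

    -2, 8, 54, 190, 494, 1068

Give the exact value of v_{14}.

1st diffs: 10, 46, 136, 304, 574.
2nd diffs: 36, 90, 168, 270.
3rd diffs: 54, 78, 102.
4th diffs: 24, 24 (constant).
So v_m = m^4 - m^3 - m^2 + 5m - 6.
Evaluating at m = 14 gives v_{14} = 35540.

35540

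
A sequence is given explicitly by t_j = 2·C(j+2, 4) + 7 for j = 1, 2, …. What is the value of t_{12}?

2009

C(14, 4) = 1001, so t_{12} = 2009.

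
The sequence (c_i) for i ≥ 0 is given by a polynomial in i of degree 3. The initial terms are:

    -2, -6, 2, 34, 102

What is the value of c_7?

1st diffs: -4, 8, 32, 68.
2nd diffs: 12, 24, 36.
3rd diffs: 12, 12 (constant).
Newton forward-difference form: c_i = -2 + (-4)·C(i,1) + 12·C(i,2) + 12·C(i,3).
At i = 7: i = 7, so c_7 = -2 - 28 + 252 + 420 = 642.

642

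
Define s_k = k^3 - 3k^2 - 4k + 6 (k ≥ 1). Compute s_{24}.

12006

s_{24} = 1·24^3 - 3·24^2 - 4·24 + 6 = 12006.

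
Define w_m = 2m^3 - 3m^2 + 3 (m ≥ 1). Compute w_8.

w_8 = 2·8^3 - 3·8^2 + 3 = 835.

835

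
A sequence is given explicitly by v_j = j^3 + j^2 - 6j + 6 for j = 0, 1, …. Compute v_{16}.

v_{16} = 1·16^3 + 1·16^2 - 6·16 + 6 = 4262.

4262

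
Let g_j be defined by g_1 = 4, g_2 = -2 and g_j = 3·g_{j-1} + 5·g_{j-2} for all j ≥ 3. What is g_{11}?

863294

g_3 = 14; g_4 = 32; g_5 = 166; g_6 = 658; g_7 = 2804; g_8 = 11702; g_9 = 49126; g_{10} = 205888; g_{11} = 863294.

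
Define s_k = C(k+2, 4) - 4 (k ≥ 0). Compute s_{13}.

1361

C(15, 4) = 1365, so s_{13} = 1361.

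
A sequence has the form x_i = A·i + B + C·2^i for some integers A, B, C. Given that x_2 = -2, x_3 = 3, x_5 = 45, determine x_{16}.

The three given values yield: 2A + B + 4C = -2; 3A + B + 8C = 3; 5A + B + 32C = 45.
Subtracting the first from the second: A + 4C = 5.
Subtracting the second from the third: 2A + 24C = 42.
Solving: C = 2, A = -3, then B = -4.
Therefore x_{16} = -48 + (-4) + 2·65536 = 131020.

131020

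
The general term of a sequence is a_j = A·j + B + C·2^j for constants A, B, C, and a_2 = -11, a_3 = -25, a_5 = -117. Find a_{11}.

-8169

The three given values yield: 2A + B + 4C = -11; 3A + B + 8C = -25; 5A + B + 32C = -117.
Subtracting the first from the second: A + 4C = -14.
Subtracting the second from the third: 2A + 24C = -92.
Solving: C = -4, A = 2, then B = 1.
So a_j = 2·j + 1 + (-4)·2^j; at j=11 this is -8169.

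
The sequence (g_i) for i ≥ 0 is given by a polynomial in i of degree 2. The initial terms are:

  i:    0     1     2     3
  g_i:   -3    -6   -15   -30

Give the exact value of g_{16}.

1st diffs: -3, -9, -15.
2nd diffs: -6, -6 (constant).
So g_i = -3i^2 - 3.
Evaluating at i = 16 gives g_{16} = -771.

-771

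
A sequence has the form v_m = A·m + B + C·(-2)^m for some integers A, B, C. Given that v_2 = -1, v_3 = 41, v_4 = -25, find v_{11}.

At m = 2, 3, 4: 2A + B + 4C = -1; 3A + B - 8C = 41; 4A + B + 16C = -25.
Subtracting the first from the second: A - 12C = 42.
Subtracting the second from the third: A + 24C = -66.
Solving: C = -3, A = 6, then B = -1.
So v_m = 6·m + (-1) + (-3)·(-2)^m; at m=11 this is 6209.

6209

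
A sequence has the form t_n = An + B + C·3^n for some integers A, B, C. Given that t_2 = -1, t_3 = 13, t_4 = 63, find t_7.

2157

The three given values yield: 2A + B + 9C = -1; 3A + B + 27C = 13; 4A + B + 81C = 63.
Subtracting the first from the second: A + 18C = 14.
Subtracting the second from the third: A + 54C = 50.
Solving: C = 1, A = -4, then B = -2.
Hence t_7 = -4·7 + (-2) + 1·2187 = 2157.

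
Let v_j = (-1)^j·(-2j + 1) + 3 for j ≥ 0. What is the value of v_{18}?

-32

(-1)^18 = 1; -2j + 1 at j=18 is -35; so v_{18} = -32.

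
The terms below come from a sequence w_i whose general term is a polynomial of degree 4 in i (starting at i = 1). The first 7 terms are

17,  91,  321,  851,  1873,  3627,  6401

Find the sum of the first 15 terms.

1st diffs: 74, 230, 530, 1022, 1754, 2774.
2nd diffs: 156, 300, 492, 732, 1020.
3rd diffs: 144, 192, 240, 288.
4th diffs: 48, 48, 48 (constant).
So w_i = 2i^4 + 4i^3 + 4i^2 + 4i + 3.
Continuing: …, 10531, 16401, 24443, 35137, …, w_{15} = 115713.
Summing i = 1..15 (15 terms) gives 419709.

419709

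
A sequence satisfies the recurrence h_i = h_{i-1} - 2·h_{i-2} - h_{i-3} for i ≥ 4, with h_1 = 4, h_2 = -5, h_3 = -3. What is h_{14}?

-782

Iterate the recurrence:
h_4 = 3;  h_5 = 14;  h_6 = 11;  …;  h_{11} = 215;  h_{12} = 32;  h_{13} = -503;  h_{14} = -782.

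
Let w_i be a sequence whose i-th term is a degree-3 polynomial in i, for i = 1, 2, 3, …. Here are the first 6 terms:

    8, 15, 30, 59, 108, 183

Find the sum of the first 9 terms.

1st diffs: 7, 15, 29, 49, 75.
2nd diffs: 8, 14, 20, 26.
3rd diffs: 6, 6, 6 (constant).
Newton forward-difference form: w_i = 8 + 7·C(i-1,1) + 8·C(i-1,2) + 6·C(i-1,3).
Continuing: 290, 435, 624.
Summing i = 1..9 (9 terms) gives 1752.

1752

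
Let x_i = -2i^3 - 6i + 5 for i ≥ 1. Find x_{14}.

-5567

x_{14} = -2·14^3 - 6·14 + 5 = -5567.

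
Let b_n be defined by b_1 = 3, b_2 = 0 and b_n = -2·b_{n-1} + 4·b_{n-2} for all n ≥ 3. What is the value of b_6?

-288

Applying the relation repeatedly:
b_3 = 12  b_4 = -24  b_5 = 96  b_6 = -288.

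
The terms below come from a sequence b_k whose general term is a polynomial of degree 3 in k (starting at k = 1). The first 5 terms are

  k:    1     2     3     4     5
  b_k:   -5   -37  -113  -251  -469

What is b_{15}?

1st diffs: -32, -76, -138, -218.
2nd diffs: -44, -62, -80.
3rd diffs: -18, -18 (constant).
Newton forward-difference form: b_k = -5 + (-32)·C(k-1,1) + (-44)·C(k-1,2) + (-18)·C(k-1,3).
At k = 15: k-1 = 14, so b_{15} = -5 - 448 - 4004 - 6552 = -11009.

-11009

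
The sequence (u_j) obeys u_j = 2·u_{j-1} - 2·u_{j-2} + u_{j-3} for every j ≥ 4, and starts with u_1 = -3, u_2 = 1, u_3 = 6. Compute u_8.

Compute successive terms:
u_4 = 7; u_5 = 3; u_6 = -2; u_7 = -3; u_8 = 1.

1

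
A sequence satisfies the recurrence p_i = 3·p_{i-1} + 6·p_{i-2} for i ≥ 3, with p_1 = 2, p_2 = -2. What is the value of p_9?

Step forward from the initial values:
p_3 = 6  p_4 = 6  p_5 = 54  p_6 = 198  p_7 = 918  p_8 = 3942  p_9 = 17334.

17334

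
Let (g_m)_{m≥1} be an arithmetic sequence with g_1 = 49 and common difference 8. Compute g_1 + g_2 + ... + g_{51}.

12699

g_m = 49 + (m - 1)·8.
g_{51} = 449; S = 51·(49 + 449)/2 = 12699.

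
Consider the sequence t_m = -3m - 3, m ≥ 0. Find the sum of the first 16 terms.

Over m = 0..15: Σm = 120.
Total = (-3)·120 + (-3)·16 = -408.

-408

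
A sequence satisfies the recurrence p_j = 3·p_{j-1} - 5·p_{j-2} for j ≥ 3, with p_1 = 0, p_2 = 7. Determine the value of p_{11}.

p_3 = 21, p_4 = 28, p_5 = -21, p_6 = -203, p_7 = -504, p_8 = -497, p_9 = 1029, p_{10} = 5572, p_{11} = 11571.

11571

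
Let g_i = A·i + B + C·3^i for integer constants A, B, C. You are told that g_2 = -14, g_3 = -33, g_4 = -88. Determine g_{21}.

The three given values yield: 2A + B + 9C = -14; 3A + B + 27C = -33; 4A + B + 81C = -88.
Subtracting the first from the second: A + 18C = -19.
Subtracting the second from the third: A + 54C = -55.
Solving: C = -1, A = -1, then B = -3.
So g_i = -1·i + (-3) + (-1)·3^i; at i=21 this is -10460353227.

-10460353227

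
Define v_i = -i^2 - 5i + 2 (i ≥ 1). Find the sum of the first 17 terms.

-2516

Over i = 1..17: Σi = 153, Σi² = 1785.
Total = (-1)·1785 + (-5)·153 + (2)·17 = -2516.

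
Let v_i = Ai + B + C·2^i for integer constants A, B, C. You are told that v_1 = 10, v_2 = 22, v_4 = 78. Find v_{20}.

Write the equations: A + B + 2C = 10; 2A + B + 4C = 22; 4A + B + 16C = 78.
Subtracting the first from the second: A + 2C = 12.
Subtracting the second from the third: 2A + 12C = 56.
Solving: C = 4, A = 4, then B = -2.
Therefore v_{20} = 80 + (-2) + 4·1048576 = 4194382.

4194382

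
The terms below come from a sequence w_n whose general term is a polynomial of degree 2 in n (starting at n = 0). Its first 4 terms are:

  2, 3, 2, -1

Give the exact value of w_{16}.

1st diffs: 1, -1, -3.
2nd diffs: -2, -2 (constant).
So w_n = -n^2 + 2n + 2.
Evaluating at n = 16 gives w_{16} = -222.

-222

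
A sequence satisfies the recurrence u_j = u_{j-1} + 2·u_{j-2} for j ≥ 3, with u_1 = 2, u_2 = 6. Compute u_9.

682

Iterate the recurrence:
u_3 = 10;  u_4 = 22;  u_5 = 42;  u_6 = 86;  u_7 = 170;  u_8 = 342;  u_9 = 682.
(Characteristic roots are 2 and -1.)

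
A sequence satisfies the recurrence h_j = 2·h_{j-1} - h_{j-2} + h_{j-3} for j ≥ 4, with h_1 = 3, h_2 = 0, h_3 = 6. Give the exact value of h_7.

Compute successive terms:
h_4 = 15  h_5 = 24  h_6 = 39  h_7 = 69.

69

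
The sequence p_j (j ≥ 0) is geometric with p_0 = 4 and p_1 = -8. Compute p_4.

64

Common ratio r = -2.
p_j = 4·(-2)^(j-0).
p_4 = 4·(-2)^4 = 64.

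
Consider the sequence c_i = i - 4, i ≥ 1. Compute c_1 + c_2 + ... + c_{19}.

114

Over i = 1..19: Σi = 190.
Total = (1)·190 + (-4)·19 = 114.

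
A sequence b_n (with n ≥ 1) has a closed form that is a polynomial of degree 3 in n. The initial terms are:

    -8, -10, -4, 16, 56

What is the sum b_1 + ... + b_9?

1284

1st diffs: -2, 6, 20, 40.
2nd diffs: 8, 14, 20.
3rd diffs: 6, 6 (constant).
Newton forward-difference form: b_n = -8 + (-2)·C(n-1,1) + 8·C(n-1,2) + 6·C(n-1,3).
Continuing: 122, 220, 356, 536.
Summing n = 1..9 (9 terms) gives 1284.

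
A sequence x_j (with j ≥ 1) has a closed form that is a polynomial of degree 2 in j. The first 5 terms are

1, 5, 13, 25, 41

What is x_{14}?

1st diffs: 4, 8, 12, 16.
2nd diffs: 4, 4, 4 (constant).
Newton forward-difference form: x_j = 1 + 4·C(j-1,1) + 4·C(j-1,2).
At j = 14: j-1 = 13, so x_{14} = 1 + 52 + 312 = 365.

365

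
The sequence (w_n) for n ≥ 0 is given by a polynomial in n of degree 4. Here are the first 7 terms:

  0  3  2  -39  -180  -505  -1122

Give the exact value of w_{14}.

1st diffs: 3, -1, -41, -141, -325, -617.
2nd diffs: -4, -40, -100, -184, -292.
3rd diffs: -36, -60, -84, -108.
4th diffs: -24, -24, -24 (constant).
Newton forward-difference form: w_n = 3·C(n,1) + (-4)·C(n,2) + (-36)·C(n,3) + (-24)·C(n,4).
At n = 14: n = 14, so w_{14} = 42 - 364 - 13104 - 24024 = -37450.

-37450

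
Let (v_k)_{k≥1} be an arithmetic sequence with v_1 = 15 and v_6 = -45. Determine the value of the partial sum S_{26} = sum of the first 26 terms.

Common difference d = (-45 - 15) / (6 - 1) = -12.
v_k = 15 + (k - 1)·(-12).
v_{26} = -285; S = 26·(15 + (-285))/2 = -3510.

-3510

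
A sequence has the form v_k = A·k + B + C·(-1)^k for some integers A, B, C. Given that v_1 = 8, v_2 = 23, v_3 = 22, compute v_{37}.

Write the equations: A + B - C = 8; 2A + B + C = 23; 3A + B - C = 22.
Subtracting the first from the second: A + 2C = 15.
Subtracting the second from the third: A - 2C = -1.
Solving: C = 4, A = 7, then B = 5.
So v_k = 7·k + 5 + 4·(-1)^k; at k=37 this is 260.

260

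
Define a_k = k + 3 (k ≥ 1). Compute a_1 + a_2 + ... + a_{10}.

85

Over k = 1..10: Σk = 55.
Total = (1)·55 + (3)·10 = 85.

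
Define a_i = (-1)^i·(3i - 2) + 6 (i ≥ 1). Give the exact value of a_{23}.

(-1)^23 = -1; 3i - 2 at i=23 is 67; so a_{23} = -61.

-61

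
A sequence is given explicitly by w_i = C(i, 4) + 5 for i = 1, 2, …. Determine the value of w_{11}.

335

C(11, 4) = 330, so w_{11} = 335.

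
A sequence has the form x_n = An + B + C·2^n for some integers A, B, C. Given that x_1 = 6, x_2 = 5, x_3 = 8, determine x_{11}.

4048

The three given values yield: A + B + 2C = 6; 2A + B + 4C = 5; 3A + B + 8C = 8.
Subtracting the first from the second: A + 2C = -1.
Subtracting the second from the third: A + 4C = 3.
Solving: C = 2, A = -5, then B = 7.
Therefore x_{11} = -55 + 7 + 2·2048 = 4048.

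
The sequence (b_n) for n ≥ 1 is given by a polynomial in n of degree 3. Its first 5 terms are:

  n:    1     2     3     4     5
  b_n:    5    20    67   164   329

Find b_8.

1412

1st diffs: 15, 47, 97, 165.
2nd diffs: 32, 50, 68.
3rd diffs: 18, 18 (constant).
Newton forward-difference form: b_n = 5 + 15·C(n-1,1) + 32·C(n-1,2) + 18·C(n-1,3).
At n = 8: n-1 = 7, so b_8 = 5 + 105 + 672 + 630 = 1412.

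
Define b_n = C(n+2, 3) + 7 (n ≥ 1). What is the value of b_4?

27

C(6, 3) = 20, so b_4 = 27.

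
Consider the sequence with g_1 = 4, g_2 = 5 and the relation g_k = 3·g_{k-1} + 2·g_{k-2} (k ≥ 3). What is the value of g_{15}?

92861987

Applying the relation repeatedly:
g_3 = 23  g_4 = 79  g_5 = 283  …  g_{12} = 2055511  g_{13} = 7320811  g_{14} = 26073455  g_{15} = 92861987.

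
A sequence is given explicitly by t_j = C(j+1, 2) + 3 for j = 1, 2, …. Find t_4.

13

C(5, 2) = 10, so t_4 = 13.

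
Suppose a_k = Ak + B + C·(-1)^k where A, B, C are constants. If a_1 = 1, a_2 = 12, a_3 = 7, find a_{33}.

At k = 1, 2, 3: A + B - C = 1; 2A + B + C = 12; 3A + B - C = 7.
Subtracting the first from the second: A + 2C = 11.
Subtracting the second from the third: A - 2C = -5.
Solving: C = 4, A = 3, then B = 2.
Hence a_{33} = 3·33 + 2 + 4·(-1) = 97.

97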